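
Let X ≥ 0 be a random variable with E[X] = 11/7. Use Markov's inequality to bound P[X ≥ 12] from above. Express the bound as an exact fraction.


μ = E[X] = 11/7, a = 12.
Markov: P[X ≥ 12] ≤ μ/a = (11/7)/12 = 11/84.
Numerically: ≈ 0.131.
(Since a = 12 > μ = 1.571, the bound 11/84 is < 1 and informative.)

P[X ≥ 12] ≤ 11/84 ≈ 0.131.


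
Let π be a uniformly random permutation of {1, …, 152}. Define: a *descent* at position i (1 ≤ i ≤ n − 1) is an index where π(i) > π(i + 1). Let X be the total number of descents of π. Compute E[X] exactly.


Write X = Σ X_I over i = 1, …, 151, with X_I the indicator of one descent.
There are 151 indicators.
For each fixed i, the pair (π(i), π(i+1)) is a uniformly random ordered pair of distinct values from {1, …, 152}; by symmetry P[π(i) > π(i+1)] = 1/2.
By linearity: E[X] = 151 · (1/2) = (152 − 1) · (1/2) = 151/2 ≈ 75.500000.

E[X] = 151/2 = 75.500000.


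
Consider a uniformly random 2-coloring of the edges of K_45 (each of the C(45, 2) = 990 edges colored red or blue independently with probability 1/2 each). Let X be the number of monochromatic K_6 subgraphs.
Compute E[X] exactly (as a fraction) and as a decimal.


Let X = Σ_S X_S over the C(45, 6) = 8145060 subsets S of size 6, where X_S = 1 if the K_6 on S is monochromatic.
For a fixed S, the K_6 on S has C(6, 2) = 15 edges. P[all 15 edges red] = (1/2)^15, and likewise for blue, so P[monochromatic] = 2·(1/2)^15 = 2^{1 − 15} = 1/16384.
Summing: E[X] = C(45, 6) · 2^{1 − 15} = 8145060 · 1/16384 = 2036265/4096.
Numerically: E[X] ≈ 497.135010.

E[X] = C(45,6)·2^(1−C(6,2)) = 2036265/4096 ≈ 497.135010.


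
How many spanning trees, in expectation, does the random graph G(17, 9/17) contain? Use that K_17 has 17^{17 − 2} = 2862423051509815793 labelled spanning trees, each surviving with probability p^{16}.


K_17 has 17^{17 − 2} = 2862423051509815793 labelled spanning trees.
For each such spanning tree H, let X_H = 1 if all 16 edges of H are present in G. Then P[X_H = 1] = p^{16} = (9/17)^{16} = 1853020188851841/48661191875666868481.
By linearity: E[X] = Σ_H E[X_H] = 2862423051509815793 · p^{16} = 2862423051509815793 · 1853020188851841/48661191875666868481 = 1853020188851841/17.
Numerically: E[X] ≈ 1.09e+14.

E[X] = 2862423051509815793 · (9/17)^{16} = 1853020188851841/17 ≈ 1.09e+14.


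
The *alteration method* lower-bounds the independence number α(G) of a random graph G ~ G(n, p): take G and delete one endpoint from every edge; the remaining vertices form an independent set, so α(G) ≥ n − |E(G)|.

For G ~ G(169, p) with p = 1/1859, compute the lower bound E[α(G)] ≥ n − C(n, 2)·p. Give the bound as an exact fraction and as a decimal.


E[|E(G)|] = C(169, 2)·p = 14196 · (1/1859) = 84/11.
E[α(G)] ≥ n − E[|E(G)|] = 169 − 84/11 = 1775/11.
Numerically: ≈ 161.363636.
(This is only a lower bound; the true E[α(G)] may be larger.)

E[α(G)] ≥ 1775/11 ≈ 161.363636.


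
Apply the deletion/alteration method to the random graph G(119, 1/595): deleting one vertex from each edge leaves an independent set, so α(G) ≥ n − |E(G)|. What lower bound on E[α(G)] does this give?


E[|E(G)|] = C(119, 2)·p = 7021 · (1/595) = 59/5.
E[α(G)] ≥ n − E[|E(G)|] = 119 − 59/5 = 536/5.
Numerically: ≈ 107.200000.
(This is only a lower bound; the true E[α(G)] may be larger.)

E[α(G)] ≥ 536/5 ≈ 107.200000.


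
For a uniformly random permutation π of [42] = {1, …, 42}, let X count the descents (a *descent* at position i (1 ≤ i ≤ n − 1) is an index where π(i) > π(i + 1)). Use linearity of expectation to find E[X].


Write X = Σ X_I over i = 1, …, 41, with X_I the indicator of one descent.
There are 41 indicators.
For each fixed i, the pair (π(i), π(i+1)) is a uniformly random ordered pair of distinct values from {1, …, 42}; by symmetry P[π(i) > π(i+1)] = 1/2.
By linearity: E[X] = 41 · (1/2) = (42 − 1) · (1/2) = 41/2 ≈ 20.5000.

E[X] = 41/2 = 20.5000.


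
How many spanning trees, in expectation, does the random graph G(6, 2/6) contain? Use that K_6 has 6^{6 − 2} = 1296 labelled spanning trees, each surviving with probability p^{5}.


K_6 has 6^{6 − 2} = 1296 labelled spanning trees.
For each such spanning tree H, let X_H = 1 if all 5 edges of H are present in G. Then P[X_H = 1] = p^{5} = (1/3)^{5} = 1/243.
Summing the indicators: E[X] = Σ_H E[X_H] = 1296 · p^{5} = 1296 · 1/243 = 16/3.
Numerically: E[X] ≈ 5.333.

E[X] = 1296 · (1/3)^{5} = 16/3 ≈ 5.333.


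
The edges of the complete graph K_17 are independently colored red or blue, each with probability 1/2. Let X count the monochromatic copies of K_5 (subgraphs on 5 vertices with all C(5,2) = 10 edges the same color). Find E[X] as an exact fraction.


Let X = Σ_S X_S over the C(17, 5) = 6188 subsets S of size 5, where X_S = 1 if the K_5 on S is monochromatic.
For a fixed S, the K_5 on S has C(5, 2) = 10 edges. P[all 10 edges red] = (1/2)^10, and likewise for blue, so P[monochromatic] = 2·(1/2)^10 = 2^{1 − 10} = 1/512.
By linearity of expectation: E[X] = C(17, 5) · 2^{1 − 10} = 6188 · 1/512 = 1547/128.
Numerically: E[X] ≈ 12.086.

E[X] = C(17,5)·2^(1−C(5,2)) = 1547/128 ≈ 12.086.


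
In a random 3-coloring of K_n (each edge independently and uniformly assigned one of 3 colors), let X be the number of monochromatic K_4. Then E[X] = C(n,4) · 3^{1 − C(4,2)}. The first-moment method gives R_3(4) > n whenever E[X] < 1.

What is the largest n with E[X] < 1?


We need C(n, 4) · 3^{1 − 6} < 1, i.e. C(n, 4) < 3^{6 − 1} = 243.
Check values of n near the boundary:
  n = 4: C(4, 4) = 1; 1 < 243? YES
  n = 5: C(5, 4) = 5; 5 < 243? YES
  n = 6: C(6, 4) = 15; 15 < 243? YES
  n = 7: C(7, 4) = 35; 35 < 243? YES
  n = 8: C(8, 4) = 70; 70 < 243? YES
  n = 9: C(9, 4) = 126; 126 < 243? YES
  n = 10: C(10, 4) = 210; 210 < 243? YES
  n = 11: C(11, 4) = 330; 330 < 243? NO
  n = 12: C(12, 4) = 495; 495 < 243? NO
  n = 13: C(13, 4) = 715; 715 < 243? NO
The largest n with C(n, 4) < 243 is n = 10 (where E[X] = 70/81 ≈ 0.864198). Hence R_3(4) > 10, i.e. R_3(4) ≥ 11.

Largest n = 10; hence R_3(4) > 10.


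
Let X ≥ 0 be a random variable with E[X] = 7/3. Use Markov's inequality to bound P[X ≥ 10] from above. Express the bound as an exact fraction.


μ = E[X] = 7/3, a = 10.
Markov: P[X ≥ 10] ≤ μ/a = (7/3)/10 = 7/30.
Numerically: ≈ 0.233.
(Since a = 10 > μ = 2.333, the bound 7/30 is < 1 and informative.)

P[X ≥ 10] ≤ 7/30 ≈ 0.233.


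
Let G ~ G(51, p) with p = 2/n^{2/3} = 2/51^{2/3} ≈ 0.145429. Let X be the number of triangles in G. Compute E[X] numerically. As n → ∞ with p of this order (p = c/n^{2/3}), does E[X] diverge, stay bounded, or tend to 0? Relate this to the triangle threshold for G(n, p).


Number of potential triangles: C(51, 3) = 20825.
Each occurs with probability p³ ≈ (0.145429)³ ≈ 3.07574010e-03.
By linearity: E[X] = C(51, 3)·p³ ≈ 20825 · 3.07574010e-03 ≈ 64.052288.
Since α = 2/3 < 1, p = c/n^{2/3} ≫ 1/n is above the triangle threshold p ~ 1/n. Asymptotically E[X] ~ (c³/6)·n^{3(1−α)} = (2³/6)·n^{1} → ∞; triangles are abundant w.h.p.

E[X] ≈ 64.052288; in regime p = Θ(1/n^{2/3}) E[X] diverges (above the triangle threshold p ~ 1/n).


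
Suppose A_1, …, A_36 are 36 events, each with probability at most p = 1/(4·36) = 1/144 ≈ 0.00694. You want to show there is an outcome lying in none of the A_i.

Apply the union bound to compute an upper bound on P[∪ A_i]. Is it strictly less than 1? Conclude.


Union bound: P[∪_{i=1}^{36} A_i] ≤ Σ_i P[A_i] ≤ 36·p = 36·(1/144) = 1/4.
Numerically: 1/4 ≈ 0.25000.
Is 1/4 < 1? YES.
Since P[∪ A_i] ≤ 1/4 < 1, the complement has P[∩ A_i^c] ≥ 1 − 1/4 = 3/4 > 0, so some outcome avoids every A_i.

36·p = 1/4 ≈ 0.25000; existence CERTIFIED by the union bound.


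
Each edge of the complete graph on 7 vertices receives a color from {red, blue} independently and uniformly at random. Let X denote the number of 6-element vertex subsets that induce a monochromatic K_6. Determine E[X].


Let X = Σ_S X_S over the C(7, 6) = 7 subsets S of size 6, where X_S = 1 if the K_6 on S is monochromatic.
For a fixed S, the K_6 on S has C(6, 2) = 15 edges. P[all 15 edges red] = (1/2)^15, and likewise for blue, so P[monochromatic] = 2·(1/2)^15 = 2^{1 − 15} = 1/16384.
By linearity: E[X] = C(7, 6) · 2^{1 − 15} = 7 · 1/16384 = 7/16384.
Numerically: E[X] ≈ 0.000.

E[X] = C(7,6)·2^(1−C(6,2)) = 7/16384 ≈ 0.000.


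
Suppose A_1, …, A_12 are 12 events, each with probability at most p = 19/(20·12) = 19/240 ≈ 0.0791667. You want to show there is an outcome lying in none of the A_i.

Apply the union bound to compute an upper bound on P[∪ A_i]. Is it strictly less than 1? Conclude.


Union bound: P[∪_{i=1}^{12} A_i] ≤ Σ_i P[A_i] ≤ 12·p = 12·(19/240) = 19/20.
Numerically: 19/20 ≈ 0.9500000.
Is 19/20 < 1? YES.
Since P[∪ A_i] ≤ 19/20 < 1, the complement has P[∩ A_i^c] ≥ 1 − 19/20 = 1/20 > 0, so some outcome avoids every A_i.

12·p = 19/20 ≈ 0.9500000; existence CERTIFIED by the union bound.


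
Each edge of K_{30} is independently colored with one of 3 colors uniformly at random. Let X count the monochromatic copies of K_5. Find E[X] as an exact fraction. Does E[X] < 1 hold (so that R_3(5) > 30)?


E[X] = C(30, 5) · 3^{1 − 10} = 142506 · 3^{−9} = 142506/19683.
As a reduced fraction: E[X] = 5278/729 ≈ 7.240.
Is E[X] < 1? NO.
Since E[X] ≥ 1, the first-moment bound is inconclusive at n = 30; it does NOT by itself certify R_3(5) > 30.

E[X] = 5278/729 ≈ 7.240; E[X] ≥ 1; first-moment method inconclusive here.


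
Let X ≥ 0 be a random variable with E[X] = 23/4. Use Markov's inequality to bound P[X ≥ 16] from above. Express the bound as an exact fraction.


μ = E[X] = 23/4, a = 16.
Markov: P[X ≥ 16] ≤ μ/a = (23/4)/16 = 23/64.
Numerically: ≈ 0.359.
(Since a = 16 > μ = 5.750, the bound 23/64 is < 1 and informative.)

P[X ≥ 16] ≤ 23/64 ≈ 0.359.


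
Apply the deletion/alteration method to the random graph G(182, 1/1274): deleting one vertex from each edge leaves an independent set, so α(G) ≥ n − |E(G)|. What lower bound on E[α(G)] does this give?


E[|E(G)|] = C(182, 2)·p = 16471 · (1/1274) = 181/14.
E[α(G)] ≥ n − E[|E(G)|] = 182 − 181/14 = 2367/14.
Numerically: ≈ 169.071.
(This is only a lower bound; the true E[α(G)] may be larger.)

E[α(G)] ≥ 2367/14 ≈ 169.071.


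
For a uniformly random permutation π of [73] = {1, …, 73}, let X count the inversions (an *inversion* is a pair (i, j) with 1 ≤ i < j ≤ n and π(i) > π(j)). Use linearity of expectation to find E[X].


Write X = Σ X_I over the C(73, 2) = 2628 pairs i < j, with X_I the indicator of one inversion.
There are 2628 indicators.
For each fixed pair i < j, the values π(i) and π(j) are two distinct elements of {1, …, 73} in uniformly random order; by symmetry P[π(i) > π(j)] = 1/2.
By linearity: E[X] = 2628 · (1/2) = C(73, 2) · (1/2) = 2628/2 = 1314 ≈ 1314.00000.

E[X] = 1314 = 1314.00000.


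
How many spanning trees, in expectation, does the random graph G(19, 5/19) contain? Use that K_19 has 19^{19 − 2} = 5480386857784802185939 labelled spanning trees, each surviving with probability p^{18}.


K_19 has 19^{19 − 2} = 5480386857784802185939 labelled spanning trees.
For each such spanning tree H, let X_H = 1 if all 18 edges of H are present in G. Then P[X_H = 1] = p^{18} = (5/19)^{18} = 3814697265625/104127350297911241532841.
By linearity: E[X] = Σ_H E[X_H] = 5480386857784802185939 · p^{18} = 5480386857784802185939 · 3814697265625/104127350297911241532841 = 3814697265625/19.
Numerically: E[X] ≈ 2.0077e+11.

E[X] = 5480386857784802185939 · (5/19)^{18} = 3814697265625/19 ≈ 2.0077e+11.


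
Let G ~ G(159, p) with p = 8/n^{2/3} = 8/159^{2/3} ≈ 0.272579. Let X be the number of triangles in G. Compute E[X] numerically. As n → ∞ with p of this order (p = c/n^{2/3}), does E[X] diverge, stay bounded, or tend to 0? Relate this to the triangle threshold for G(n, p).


Number of potential triangles: C(159, 3) = 657359.
Each occurs with probability p³ ≈ (0.272579)³ ≈ 2.02523634e-02.
By linearity: E[X] = C(159, 3)·p³ ≈ 657359 · 2.02523634e-02 ≈ 13313.073375.
Since α = 2/3 < 1, p = c/n^{2/3} ≫ 1/n is above the triangle threshold p ~ 1/n. Asymptotically E[X] ~ (c³/6)·n^{3(1−α)} = (8³/6)·n^{1} → ∞; triangles are abundant w.h.p.

E[X] ≈ 13313.073375; in regime p = Θ(1/n^{2/3}) E[X] diverges (above the triangle threshold p ~ 1/n).


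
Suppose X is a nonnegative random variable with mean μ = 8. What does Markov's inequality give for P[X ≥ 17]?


μ = E[X] = 8, a = 17.
Markov: P[X ≥ 17] ≤ μ/a = (8)/17 = 8/17.
Numerically: ≈ 0.471.
(Since a = 17 > μ = 8.000, the bound 8/17 is < 1 and informative.)

P[X ≥ 17] ≤ 8/17 ≈ 0.471.


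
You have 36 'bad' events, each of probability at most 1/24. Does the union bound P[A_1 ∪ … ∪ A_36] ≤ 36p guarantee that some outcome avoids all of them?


Union bound: P[∪_{i=1}^{36} A_i] ≤ Σ_i P[A_i] ≤ 36·p = 36·(1/24) = 3/2.
Numerically: 3/2 ≈ 1.500.
Is 3/2 < 1? NO.
Since the bound 3/2 is ≥ 1, the union bound is uninformative here; it does NOT by itself certify existence.

36·p = 3/2 ≈ 1.500; existence NOT certified by the union bound.


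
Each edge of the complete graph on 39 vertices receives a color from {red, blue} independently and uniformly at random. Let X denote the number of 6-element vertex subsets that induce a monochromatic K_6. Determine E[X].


Let X = Σ_S X_S over the C(39, 6) = 3262623 subsets S of size 6, where X_S = 1 if the K_6 on S is monochromatic.
For a fixed S, the K_6 on S has C(6, 2) = 15 edges. P[all 15 edges red] = (1/2)^15, and likewise for blue, so P[monochromatic] = 2·(1/2)^15 = 2^{1 − 15} = 1/16384.
By linearity of expectation: E[X] = C(39, 6) · 2^{1 − 15} = 3262623 · 1/16384 = 3262623/16384.
Numerically: E[X] ≈ 199.134705.

E[X] = C(39,6)·2^(1−C(6,2)) = 3262623/16384 ≈ 199.134705.


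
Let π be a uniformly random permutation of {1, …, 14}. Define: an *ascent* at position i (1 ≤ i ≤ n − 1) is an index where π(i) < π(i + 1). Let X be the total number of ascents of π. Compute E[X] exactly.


Write X = Σ X_I over i = 1, …, 13, with X_I the indicator of one ascent.
There are 13 indicators.
For each fixed i, the pair (π(i), π(i+1)) is a uniformly random ordered pair of distinct values from {1, …, 14}; by symmetry P[π(i) < π(i+1)] = 1/2.
By linearity: E[X] = 13 · (1/2) = (14 − 1) · (1/2) = 13/2 ≈ 6.500.

E[X] = 13/2 = 6.500.


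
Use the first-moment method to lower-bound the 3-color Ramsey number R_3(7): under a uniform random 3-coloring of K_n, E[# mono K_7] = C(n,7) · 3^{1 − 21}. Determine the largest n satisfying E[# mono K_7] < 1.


We need C(n, 7) · 3^{1 − 21} < 1, i.e. C(n, 7) < 3^{21 − 1} = 3486784401.
Check values of n near the boundary:
  n = 77: C(77, 7) = 2404808340; 2404808340 < 3486784401? YES
  n = 78: C(78, 7) = 2641902120; 2641902120 < 3486784401? YES
  n = 79: C(79, 7) = 2898753715; 2898753715 < 3486784401? YES
  n = 80: C(80, 7) = 3176716400; 3176716400 < 3486784401? YES
  n = 81: C(81, 7) = 3477216600; 3477216600 < 3486784401? YES
  n = 82: C(82, 7) = 3801756816; 3801756816 < 3486784401? NO
The largest n with C(n, 7) < 3486784401 is n = 81 (where E[X] = 42928600/43046721 ≈ 0.9972560). Hence R_3(7) > 81, i.e. R_3(7) ≥ 82.

Largest n = 81; hence R_3(7) > 81.


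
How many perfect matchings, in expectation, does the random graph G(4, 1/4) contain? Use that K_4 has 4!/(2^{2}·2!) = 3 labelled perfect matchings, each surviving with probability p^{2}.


K_4 has 4!/(2^{2}·2!) = 3 labelled perfect matchings.
For each such perfect matching H, let X_H = 1 if all 2 edges of H are present in G. Then P[X_H = 1] = p^{2} = (1/4)^{2} = 1/16.
By linearity: E[X] = Σ_H E[X_H] = 3 · p^{2} = 3 · 1/16 = 3/16.
Numerically: E[X] ≈ 0.188.

E[X] = 3 · (1/4)^{2} = 3/16 ≈ 0.188.


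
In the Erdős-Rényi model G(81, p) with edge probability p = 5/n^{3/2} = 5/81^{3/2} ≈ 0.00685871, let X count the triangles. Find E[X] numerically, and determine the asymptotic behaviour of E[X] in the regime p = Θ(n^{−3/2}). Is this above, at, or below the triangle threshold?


Number of potential triangles: C(81, 3) = 85320.
Each occurs with probability p³ ≈ (0.00685871)³ ≈ 3.22646849e-07.
By linearity: E[X] = C(81, 3)·p³ ≈ 85320 · 3.22646849e-07 ≈ 0.027528.
Since α = 3/2 > 1, p = c/n^{3/2} = o(1/n) is below the triangle threshold p ~ 1/n. Asymptotically E[X] ~ (c³/6)·n^{3(1−α)} = (5³/6)·n^{-1.5} → 0, so by Markov's inequality G has no triangles w.h.p.

E[X] ≈ 0.027528; in regime p = Θ(1/n^{3/2}) E[X] tends to 0 (below the triangle threshold p ~ 1/n).


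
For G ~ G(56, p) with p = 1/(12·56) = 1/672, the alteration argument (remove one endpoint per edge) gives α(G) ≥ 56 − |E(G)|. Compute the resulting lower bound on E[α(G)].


E[|E(G)|] = C(56, 2)·p = 1540 · (1/672) = 55/24.
E[α(G)] ≥ n − E[|E(G)|] = 56 − 55/24 = 1289/24.
Numerically: ≈ 53.7083.
(This is only a lower bound; the true E[α(G)] may be larger.)

E[α(G)] ≥ 1289/24 ≈ 53.7083.


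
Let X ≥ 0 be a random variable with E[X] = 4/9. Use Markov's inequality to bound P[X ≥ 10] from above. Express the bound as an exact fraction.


μ = E[X] = 4/9, a = 10.
Markov: P[X ≥ 10] ≤ μ/a = (4/9)/10 = 2/45.
Numerically: ≈ 0.04444.
(Since a = 10 > μ = 0.44444, the bound 2/45 is < 1 and informative.)

P[X ≥ 10] ≤ 2/45 ≈ 0.04444.


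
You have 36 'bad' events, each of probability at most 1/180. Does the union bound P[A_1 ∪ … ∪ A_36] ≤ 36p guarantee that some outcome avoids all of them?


Union bound: P[∪_{i=1}^{36} A_i] ≤ Σ_i P[A_i] ≤ 36·p = 36·(1/180) = 1/5.
Numerically: 1/5 ≈ 0.200000.
Is 1/5 < 1? YES.
Since P[∪ A_i] ≤ 1/5 < 1, the complement has P[∩ A_i^c] ≥ 1 − 1/5 = 4/5 > 0, so some outcome avoids every A_i.

36·p = 1/5 ≈ 0.200000; existence CERTIFIED by the union bound.


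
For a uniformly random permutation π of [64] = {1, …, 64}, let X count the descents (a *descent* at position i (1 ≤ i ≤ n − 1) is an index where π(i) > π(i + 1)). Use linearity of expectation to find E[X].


Write X = Σ X_I over i = 1, …, 63, with X_I the indicator of one descent.
There are 63 indicators.
For each fixed i, the pair (π(i), π(i+1)) is a uniformly random ordered pair of distinct values from {1, …, 64}; by symmetry P[π(i) > π(i+1)] = 1/2.
By linearity: E[X] = 63 · (1/2) = (64 − 1) · (1/2) = 63/2 ≈ 31.500.

E[X] = 63/2 = 31.500.


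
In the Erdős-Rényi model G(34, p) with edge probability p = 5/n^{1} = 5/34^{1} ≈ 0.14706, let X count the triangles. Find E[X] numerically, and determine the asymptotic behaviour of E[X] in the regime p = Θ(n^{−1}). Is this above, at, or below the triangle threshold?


Number of potential triangles: C(34, 3) = 5984.
Each occurs with probability p³ ≈ (0.14706)³ ≈ 3.1803379e-03.
By linearity: E[X] = C(34, 3)·p³ ≈ 5984 · 3.1803379e-03 ≈ 19.03114.
Here α = 1, so p = 5/n is exactly at the triangle threshold p ~ 1/n. Asymptotically E[X] → c³/6 = 5³/6 = 125/6 ≈ 20.83333, a bounded constant. In this regime the triangle count is asymptotically Poisson(c³/6).

E[X] ≈ 19.03114; in regime p = Θ(1/n^{1}) E[X] stays bounded (at the triangle threshold p ~ 1/n).


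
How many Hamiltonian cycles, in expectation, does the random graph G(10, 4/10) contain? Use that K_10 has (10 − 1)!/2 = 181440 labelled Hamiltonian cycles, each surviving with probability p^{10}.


K_10 has (10 − 1)!/2 = 181440 labelled Hamiltonian cycles.
For each such Hamiltonian cycle H, let X_H = 1 if all 10 edges of H are present in G. Then P[X_H = 1] = p^{10} = (2/5)^{10} = 1024/9765625.
Summing the indicators: E[X] = Σ_H E[X_H] = 181440 · p^{10} = 181440 · 1024/9765625 = 37158912/1953125.
Numerically: E[X] ≈ 19.0254.

E[X] = 181440 · (2/5)^{10} = 37158912/1953125 ≈ 19.0254.


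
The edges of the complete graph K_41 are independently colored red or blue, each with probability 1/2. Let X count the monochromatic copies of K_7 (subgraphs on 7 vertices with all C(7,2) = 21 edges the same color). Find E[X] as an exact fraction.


Let X = Σ_S X_S over the C(41, 7) = 22481940 subsets S of size 7, where X_S = 1 if the K_7 on S is monochromatic.
For a fixed S, the K_7 on S has C(7, 2) = 21 edges. P[all 21 edges red] = (1/2)^21, and likewise for blue, so P[monochromatic] = 2·(1/2)^21 = 2^{1 − 21} = 1/1048576.
By linearity: E[X] = C(41, 7) · 2^{1 − 21} = 22481940 · 1/1048576 = 5620485/262144.
Numerically: E[X] ≈ 21.440449.

E[X] = C(41,7)·2^(1−C(7,2)) = 5620485/262144 ≈ 21.440449.


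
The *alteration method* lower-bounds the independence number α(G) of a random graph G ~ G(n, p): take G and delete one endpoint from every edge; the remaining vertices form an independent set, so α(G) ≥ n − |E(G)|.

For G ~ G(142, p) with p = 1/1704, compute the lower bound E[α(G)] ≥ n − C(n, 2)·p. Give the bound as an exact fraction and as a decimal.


E[|E(G)|] = C(142, 2)·p = 10011 · (1/1704) = 47/8.
E[α(G)] ≥ n − E[|E(G)|] = 142 − 47/8 = 1089/8.
Numerically: ≈ 136.12500.
(This is only a lower bound; the true E[α(G)] may be larger.)

E[α(G)] ≥ 1089/8 ≈ 136.12500.


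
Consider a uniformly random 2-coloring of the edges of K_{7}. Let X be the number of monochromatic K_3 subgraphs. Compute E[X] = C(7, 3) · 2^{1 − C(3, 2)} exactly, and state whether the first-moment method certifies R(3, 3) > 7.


E[X] = C(7, 3) · 2^{1 − 3} = 35 · 2^{−2} = 35/4.
As a reduced fraction: E[X] = 35/4 ≈ 8.7500.
Is E[X] < 1? NO.
Since E[X] ≥ 1, the first-moment bound is inconclusive at n = 7; it does NOT by itself certify R(3, 3) > 7.

E[X] = 35/4 ≈ 8.7500; E[X] ≥ 1; first-moment method inconclusive here.


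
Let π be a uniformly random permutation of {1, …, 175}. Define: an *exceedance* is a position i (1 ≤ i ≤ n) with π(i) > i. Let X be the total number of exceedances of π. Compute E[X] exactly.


Write X = Σ_{i=1}^{175} X_i, where X_i = 1_{π(i) > i}.
For each fixed i, π(i) is uniform over {1, …, 175} (marginal of a uniform permutation), so P[π(i) > i] = (n − i)/n. Summing: Σ_{i=1}^{175} (n − i)/n = (0 + 1 + … + 174)/175 = 175(175 − 1)/(2·175) = (175 − 1)/2.
Hence E[X] = Σ_{i=1}^{175} (175 − i)/175 = 87 ≈ 87.000000.

E[X] = 87 = 87.000000.


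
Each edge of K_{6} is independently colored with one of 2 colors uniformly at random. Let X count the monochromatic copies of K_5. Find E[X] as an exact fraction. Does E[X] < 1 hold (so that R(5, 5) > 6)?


E[X] = C(6, 5) · 2^{1 − 10} = 6 · 2^{−9} = 6/512.
As a reduced fraction: E[X] = 3/256 ≈ 0.01172.
Is E[X] < 1? YES.
Since E[X] < 1, there exists a 2-coloring of K_{6} with no monochromatic K_5; hence R(5, 5) > 6.

E[X] = 3/256 ≈ 0.01172; E[X] < 1, so R(5, 5) > 6.


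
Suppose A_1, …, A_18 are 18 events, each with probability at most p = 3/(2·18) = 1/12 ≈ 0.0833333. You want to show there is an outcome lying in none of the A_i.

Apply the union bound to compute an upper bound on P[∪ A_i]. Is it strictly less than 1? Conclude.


Union bound: P[∪_{i=1}^{18} A_i] ≤ Σ_i P[A_i] ≤ 18·p = 18·(1/12) = 3/2.
Numerically: 3/2 ≈ 1.5000000.
Is 3/2 < 1? NO.
Since the bound 3/2 is ≥ 1, the union bound is uninformative here; it does NOT by itself certify existence.

18·p = 3/2 ≈ 1.5000000; existence NOT certified by the union bound.


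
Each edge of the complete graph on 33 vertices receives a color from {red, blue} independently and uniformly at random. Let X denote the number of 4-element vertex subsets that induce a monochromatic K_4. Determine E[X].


Let X = Σ_S X_S over the C(33, 4) = 40920 subsets S of size 4, where X_S = 1 if the K_4 on S is monochromatic.
For a fixed S, the K_4 on S has C(4, 2) = 6 edges. P[all 6 edges red] = (1/2)^6, and likewise for blue, so P[monochromatic] = 2·(1/2)^6 = 2^{1 − 6} = 1/32.
Summing: E[X] = C(33, 4) · 2^{1 − 6} = 40920 · 1/32 = 5115/4.
Numerically: E[X] ≈ 1278.750000.

E[X] = C(33,4)·2^(1−C(4,2)) = 5115/4 ≈ 1278.750000.


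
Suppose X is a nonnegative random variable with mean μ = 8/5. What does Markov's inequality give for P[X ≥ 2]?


μ = E[X] = 8/5, a = 2.
Markov: P[X ≥ 2] ≤ μ/a = (8/5)/2 = 4/5.
Numerically: ≈ 0.800.
(Since a = 2 > μ = 1.600, the bound 4/5 is < 1 and informative.)

P[X ≥ 2] ≤ 4/5 ≈ 0.800.


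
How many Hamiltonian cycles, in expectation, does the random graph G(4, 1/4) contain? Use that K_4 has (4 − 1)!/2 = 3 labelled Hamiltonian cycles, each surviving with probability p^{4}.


K_4 has (4 − 1)!/2 = 3 labelled Hamiltonian cycles.
For each such Hamiltonian cycle H, let X_H = 1 if all 4 edges of H are present in G. Then P[X_H = 1] = p^{4} = (1/4)^{4} = 1/256.
Summing the indicators: E[X] = Σ_H E[X_H] = 3 · p^{4} = 3 · 1/256 = 3/256.
Numerically: E[X] ≈ 0.01172.

E[X] = 3 · (1/4)^{4} = 3/256 ≈ 0.01172.


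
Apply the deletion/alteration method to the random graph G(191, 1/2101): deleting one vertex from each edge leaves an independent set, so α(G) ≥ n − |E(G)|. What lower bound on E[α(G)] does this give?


E[|E(G)|] = C(191, 2)·p = 18145 · (1/2101) = 95/11.
E[α(G)] ≥ n − E[|E(G)|] = 191 − 95/11 = 2006/11.
Numerically: ≈ 182.364.
(This is only a lower bound; the true E[α(G)] may be larger.)

E[α(G)] ≥ 2006/11 ≈ 182.364.


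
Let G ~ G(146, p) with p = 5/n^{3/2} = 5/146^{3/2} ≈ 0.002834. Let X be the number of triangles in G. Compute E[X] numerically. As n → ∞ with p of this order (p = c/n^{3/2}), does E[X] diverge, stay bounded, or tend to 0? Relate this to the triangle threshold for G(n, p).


Number of potential triangles: C(146, 3) = 508080.
Each occurs with probability p³ ≈ (0.002834)³ ≈ 2.276786e-08.
By linearity: E[X] = C(146, 3)·p³ ≈ 508080 · 2.276786e-08 ≈ 0.0116.
Since α = 3/2 > 1, p = c/n^{3/2} = o(1/n) is below the triangle threshold p ~ 1/n. Asymptotically E[X] ~ (c³/6)·n^{3(1−α)} = (5³/6)·n^{-1.5} → 0, so by Markov's inequality G has no triangles w.h.p.

E[X] ≈ 0.0116; in regime p = Θ(1/n^{3/2}) E[X] tends to 0 (below the triangle threshold p ~ 1/n).


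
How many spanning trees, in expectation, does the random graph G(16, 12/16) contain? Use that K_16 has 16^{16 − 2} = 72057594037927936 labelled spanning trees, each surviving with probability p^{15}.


K_16 has 16^{16 − 2} = 72057594037927936 labelled spanning trees.
For each such spanning tree H, let X_H = 1 if all 15 edges of H are present in G. Then P[X_H = 1] = p^{15} = (3/4)^{15} = 14348907/1073741824.
By linearity of expectation: E[X] = Σ_H E[X_H] = 72057594037927936 · p^{15} = 72057594037927936 · 14348907/1073741824 = 962938848411648.
Numerically: E[X] ≈ 9.63e+14.

E[X] = 72057594037927936 · (3/4)^{15} = 962938848411648 ≈ 9.63e+14.


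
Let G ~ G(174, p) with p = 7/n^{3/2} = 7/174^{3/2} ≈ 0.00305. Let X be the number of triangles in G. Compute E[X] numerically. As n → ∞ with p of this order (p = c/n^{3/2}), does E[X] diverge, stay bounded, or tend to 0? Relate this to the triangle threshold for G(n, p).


Number of potential triangles: C(174, 3) = 862924.
Each occurs with probability p³ ≈ (0.00305)³ ≈ 2.83676e-08.
By linearity: E[X] = C(174, 3)·p³ ≈ 862924 · 2.83676e-08 ≈ 0.024.
Since α = 3/2 > 1, p = c/n^{3/2} = o(1/n) is below the triangle threshold p ~ 1/n. Asymptotically E[X] ~ (c³/6)·n^{3(1−α)} = (7³/6)·n^{-1.5} → 0, so by Markov's inequality G has no triangles w.h.p.

E[X] ≈ 0.024; in regime p = Θ(1/n^{3/2}) E[X] tends to 0 (below the triangle threshold p ~ 1/n).


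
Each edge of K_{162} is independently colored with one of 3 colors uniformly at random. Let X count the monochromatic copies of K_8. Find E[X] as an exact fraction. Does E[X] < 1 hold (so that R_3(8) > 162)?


E[X] = C(162, 8) · 3^{1 − 28} = 9870758125020 · 3^{−27} = 9870758125020/7625597484987.
As a reduced fraction: E[X] = 121861211420/94143178827 ≈ 1.294.
Is E[X] < 1? NO.
Since E[X] ≥ 1, the first-moment bound is inconclusive at n = 162; it does NOT by itself certify R_3(8) > 162.

E[X] = 121861211420/94143178827 ≈ 1.294; E[X] ≥ 1; first-moment method inconclusive here.


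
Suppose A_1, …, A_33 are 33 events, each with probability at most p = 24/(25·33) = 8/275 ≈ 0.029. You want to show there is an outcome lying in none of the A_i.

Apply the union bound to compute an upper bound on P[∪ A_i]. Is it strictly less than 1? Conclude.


Union bound: P[∪_{i=1}^{33} A_i] ≤ Σ_i P[A_i] ≤ 33·p = 33·(8/275) = 24/25.
Numerically: 24/25 ≈ 0.960.
Is 24/25 < 1? YES.
Since P[∪ A_i] ≤ 24/25 < 1, the complement has P[∩ A_i^c] ≥ 1 − 24/25 = 1/25 > 0, so some outcome avoids every A_i.

33·p = 24/25 ≈ 0.960; existence CERTIFIED by the union bound.


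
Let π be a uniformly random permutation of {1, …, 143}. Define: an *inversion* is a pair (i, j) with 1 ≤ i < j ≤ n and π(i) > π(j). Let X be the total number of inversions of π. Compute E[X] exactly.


Write X = Σ X_I over the C(143, 2) = 10153 pairs i < j, with X_I the indicator of one inversion.
There are 10153 indicators.
For each fixed pair i < j, the values π(i) and π(j) are two distinct elements of {1, …, 143} in uniformly random order; by symmetry P[π(i) > π(j)] = 1/2.
By linearity: E[X] = 10153 · (1/2) = C(143, 2) · (1/2) = 10153/2 = 10153/2 ≈ 5076.5000.

E[X] = 10153/2 = 5076.5000.


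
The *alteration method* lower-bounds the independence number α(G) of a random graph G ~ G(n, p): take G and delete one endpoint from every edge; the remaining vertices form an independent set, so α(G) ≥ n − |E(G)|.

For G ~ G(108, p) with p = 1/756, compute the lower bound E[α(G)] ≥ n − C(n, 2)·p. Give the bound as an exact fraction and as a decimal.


E[|E(G)|] = C(108, 2)·p = 5778 · (1/756) = 107/14.
E[α(G)] ≥ n − E[|E(G)|] = 108 − 107/14 = 1405/14.
Numerically: ≈ 100.35714.
(This is only a lower bound; the true E[α(G)] may be larger.)

E[α(G)] ≥ 1405/14 ≈ 100.35714.


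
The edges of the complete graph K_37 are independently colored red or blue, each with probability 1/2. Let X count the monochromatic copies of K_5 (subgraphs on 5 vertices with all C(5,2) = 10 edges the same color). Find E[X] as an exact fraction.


Let X = Σ_S X_S over the C(37, 5) = 435897 subsets S of size 5, where X_S = 1 if the K_5 on S is monochromatic.
For a fixed S, the K_5 on S has C(5, 2) = 10 edges. P[all 10 edges red] = (1/2)^10, and likewise for blue, so P[monochromatic] = 2·(1/2)^10 = 2^{1 − 10} = 1/512.
By linearity: E[X] = C(37, 5) · 2^{1 − 10} = 435897 · 1/512 = 435897/512.
Numerically: E[X] ≈ 851.361.

E[X] = C(37,5)·2^(1−C(5,2)) = 435897/512 ≈ 851.361.


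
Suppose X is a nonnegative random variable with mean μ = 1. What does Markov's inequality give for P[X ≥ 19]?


μ = E[X] = 1, a = 19.
Markov: P[X ≥ 19] ≤ μ/a = (1)/19 = 1/19.
Numerically: ≈ 0.052632.
(Since a = 19 > μ = 1.000000, the bound 1/19 is < 1 and informative.)

P[X ≥ 19] ≤ 1/19 ≈ 0.052632.


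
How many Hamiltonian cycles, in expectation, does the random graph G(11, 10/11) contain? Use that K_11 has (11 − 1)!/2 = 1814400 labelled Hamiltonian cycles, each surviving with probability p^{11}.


K_11 has (11 − 1)!/2 = 1814400 labelled Hamiltonian cycles.
For each such Hamiltonian cycle H, let X_H = 1 if all 11 edges of H are present in G. Then P[X_H = 1] = p^{11} = (10/11)^{11} = 100000000000/285311670611.
By linearity: E[X] = Σ_H E[X_H] = 1814400 · p^{11} = 1814400 · 100000000000/285311670611 = 181440000000000000/285311670611.
Numerically: E[X] ≈ 6.36e+05.

E[X] = 1814400 · (10/11)^{11} = 181440000000000000/285311670611 ≈ 6.36e+05.


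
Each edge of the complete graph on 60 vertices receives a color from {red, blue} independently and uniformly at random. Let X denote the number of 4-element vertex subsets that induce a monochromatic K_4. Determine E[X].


Let X = Σ_S X_S over the C(60, 4) = 487635 subsets S of size 4, where X_S = 1 if the K_4 on S is monochromatic.
For a fixed S, the K_4 on S has C(4, 2) = 6 edges. P[all 6 edges red] = (1/2)^6, and likewise for blue, so P[monochromatic] = 2·(1/2)^6 = 2^{1 − 6} = 1/32.
By linearity: E[X] = C(60, 4) · 2^{1 − 6} = 487635 · 1/32 = 487635/32.
Numerically: E[X] ≈ 15238.593750.

E[X] = C(60,4)·2^(1−C(4,2)) = 487635/32 ≈ 15238.593750.


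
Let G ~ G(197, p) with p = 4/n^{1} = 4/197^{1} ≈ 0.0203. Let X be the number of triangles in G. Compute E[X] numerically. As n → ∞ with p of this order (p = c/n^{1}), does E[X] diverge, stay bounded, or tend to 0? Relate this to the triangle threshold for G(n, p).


Number of potential triangles: C(197, 3) = 1254890.
Each occurs with probability p³ ≈ (0.0203)³ ≈ 8.37108e-06.
By linearity: E[X] = C(197, 3)·p³ ≈ 1254890 · 8.37108e-06 ≈ 10.505.
Here α = 1, so p = 4/n is exactly at the triangle threshold p ~ 1/n. Asymptotically E[X] → c³/6 = 4³/6 = 32/3 ≈ 10.667, a bounded constant. In this regime the triangle count is asymptotically Poisson(c³/6).

E[X] ≈ 10.505; in regime p = Θ(1/n^{1}) E[X] stays bounded (at the triangle threshold p ~ 1/n).


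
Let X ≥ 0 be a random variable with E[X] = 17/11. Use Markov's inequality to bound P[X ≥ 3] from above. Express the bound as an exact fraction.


μ = E[X] = 17/11, a = 3.
Markov: P[X ≥ 3] ≤ μ/a = (17/11)/3 = 17/33.
Numerically: ≈ 0.515.
(Since a = 3 > μ = 1.545, the bound 17/33 is < 1 and informative.)

P[X ≥ 3] ≤ 17/33 ≈ 0.515.


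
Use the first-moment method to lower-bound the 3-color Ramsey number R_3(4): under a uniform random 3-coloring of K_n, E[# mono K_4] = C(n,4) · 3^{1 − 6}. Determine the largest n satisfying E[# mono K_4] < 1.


We need C(n, 4) · 3^{1 − 6} < 1, i.e. C(n, 4) < 3^{6 − 1} = 243.
Check values of n near the boundary:
  n = 9: C(9, 4) = 126; 126 < 243? YES
  n = 10: C(10, 4) = 210; 210 < 243? YES
  n = 11: C(11, 4) = 330; 330 < 243? NO
  n = 12: C(12, 4) = 495; 495 < 243? NO
The largest n with C(n, 4) < 243 is n = 10 (where E[X] = 70/81 ≈ 0.864198). Hence R_3(4) > 10, i.e. R_3(4) ≥ 11.

Largest n = 10; hence R_3(4) > 10.


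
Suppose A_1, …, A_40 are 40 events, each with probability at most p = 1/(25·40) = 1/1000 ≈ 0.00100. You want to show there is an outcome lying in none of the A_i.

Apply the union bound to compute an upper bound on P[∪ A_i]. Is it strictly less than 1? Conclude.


Union bound: P[∪_{i=1}^{40} A_i] ≤ Σ_i P[A_i] ≤ 40·p = 40·(1/1000) = 1/25.
Numerically: 1/25 ≈ 0.04000.
Is 1/25 < 1? YES.
Since P[∪ A_i] ≤ 1/25 < 1, the complement has P[∩ A_i^c] ≥ 1 − 1/25 = 24/25 > 0, so some outcome avoids every A_i.

40·p = 1/25 ≈ 0.04000; existence CERTIFIED by the union bound.


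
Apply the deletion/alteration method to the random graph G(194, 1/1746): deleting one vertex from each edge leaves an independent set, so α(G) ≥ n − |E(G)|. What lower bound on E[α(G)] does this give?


E[|E(G)|] = C(194, 2)·p = 18721 · (1/1746) = 193/18.
E[α(G)] ≥ n − E[|E(G)|] = 194 − 193/18 = 3299/18.
Numerically: ≈ 183.27778.
(This is only a lower bound; the true E[α(G)] may be larger.)

E[α(G)] ≥ 3299/18 ≈ 183.27778.


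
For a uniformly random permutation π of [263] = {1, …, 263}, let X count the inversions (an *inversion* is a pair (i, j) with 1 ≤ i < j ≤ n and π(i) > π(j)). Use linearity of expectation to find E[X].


Write X = Σ X_I over the C(263, 2) = 34453 pairs i < j, with X_I the indicator of one inversion.
There are 34453 indicators.
For each fixed pair i < j, the values π(i) and π(j) are two distinct elements of {1, …, 263} in uniformly random order; by symmetry P[π(i) > π(j)] = 1/2.
By linearity: E[X] = 34453 · (1/2) = C(263, 2) · (1/2) = 34453/2 = 34453/2 ≈ 17226.500000.

E[X] = 34453/2 = 17226.500000.


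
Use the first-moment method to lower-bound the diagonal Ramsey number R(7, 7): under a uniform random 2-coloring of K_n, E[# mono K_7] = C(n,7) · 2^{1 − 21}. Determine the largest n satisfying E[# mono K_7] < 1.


We need C(n, 7) · 2^{1 − 21} < 1, i.e. C(n, 7) < 2^{21 − 1} = 1048576.
Check values of n near the boundary:
  n = 25: C(25, 7) = 480700; 480700 < 1048576? YES
  n = 26: C(26, 7) = 657800; 657800 < 1048576? YES
  n = 27: C(27, 7) = 888030; 888030 < 1048576? YES
  n = 28: C(28, 7) = 1184040; 1184040 < 1048576? NO
  n = 29: C(29, 7) = 1560780; 1560780 < 1048576? NO
The largest n with C(n, 7) < 1048576 is n = 27 (where E[X] = 444015/524288 ≈ 0.84689). Hence R(7, 7) > 27, i.e. R(7, 7) ≥ 28.

Largest n = 27; hence R(7, 7) > 27.


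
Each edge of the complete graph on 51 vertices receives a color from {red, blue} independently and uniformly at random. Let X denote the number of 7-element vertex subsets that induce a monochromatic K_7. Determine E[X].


Let X = Σ_S X_S over the C(51, 7) = 115775100 subsets S of size 7, where X_S = 1 if the K_7 on S is monochromatic.
For a fixed S, the K_7 on S has C(7, 2) = 21 edges. P[all 21 edges red] = (1/2)^21, and likewise for blue, so P[monochromatic] = 2·(1/2)^21 = 2^{1 − 21} = 1/1048576.
By linearity: E[X] = C(51, 7) · 2^{1 − 21} = 115775100 · 1/1048576 = 28943775/262144.
Numerically: E[X] ≈ 110.412.

E[X] = C(51,7)·2^(1−C(7,2)) = 28943775/262144 ≈ 110.412.


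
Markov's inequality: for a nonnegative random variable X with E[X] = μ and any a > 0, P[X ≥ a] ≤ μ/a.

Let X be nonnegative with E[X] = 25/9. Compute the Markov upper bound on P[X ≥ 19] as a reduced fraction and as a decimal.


μ = E[X] = 25/9, a = 19.
Markov: P[X ≥ 19] ≤ μ/a = (25/9)/19 = 25/171.
Numerically: ≈ 0.146199.
(Since a = 19 > μ = 2.777778, the bound 25/171 is < 1 and informative.)

P[X ≥ 19] ≤ 25/171 ≈ 0.146199.


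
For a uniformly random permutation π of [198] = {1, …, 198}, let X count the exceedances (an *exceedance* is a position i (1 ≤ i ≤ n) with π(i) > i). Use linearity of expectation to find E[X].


Write X = Σ_{i=1}^{198} X_i, where X_i = 1_{π(i) > i}.
For each fixed i, π(i) is uniform over {1, …, 198} (marginal of a uniform permutation), so P[π(i) > i] = (n − i)/n. Summing: Σ_{i=1}^{198} (n − i)/n = (0 + 1 + … + 197)/198 = 198(198 − 1)/(2·198) = (198 − 1)/2.
Hence E[X] = Σ_{i=1}^{198} (198 − i)/198 = 197/2 ≈ 98.50000.

E[X] = 197/2 = 98.50000.


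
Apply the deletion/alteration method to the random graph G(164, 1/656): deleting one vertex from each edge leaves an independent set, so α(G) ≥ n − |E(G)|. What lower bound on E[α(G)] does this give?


E[|E(G)|] = C(164, 2)·p = 13366 · (1/656) = 163/8.
E[α(G)] ≥ n − E[|E(G)|] = 164 − 163/8 = 1149/8.
Numerically: ≈ 143.6250.
(This is only a lower bound; the true E[α(G)] may be larger.)

E[α(G)] ≥ 1149/8 ≈ 143.6250.


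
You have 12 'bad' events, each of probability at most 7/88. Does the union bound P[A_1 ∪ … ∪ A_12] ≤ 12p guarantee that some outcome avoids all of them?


Union bound: P[∪_{i=1}^{12} A_i] ≤ Σ_i P[A_i] ≤ 12·p = 12·(7/88) = 21/22.
Numerically: 21/22 ≈ 0.95455.
Is 21/22 < 1? YES.
Since P[∪ A_i] ≤ 21/22 < 1, the complement has P[∩ A_i^c] ≥ 1 − 21/22 = 1/22 > 0, so some outcome avoids every A_i.

12·p = 21/22 ≈ 0.95455; existence CERTIFIED by the union bound.


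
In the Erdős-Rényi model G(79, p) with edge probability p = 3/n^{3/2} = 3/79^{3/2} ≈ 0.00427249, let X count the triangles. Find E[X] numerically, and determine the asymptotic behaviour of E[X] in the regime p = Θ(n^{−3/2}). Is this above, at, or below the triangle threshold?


Number of potential triangles: C(79, 3) = 79079.
Each occurs with probability p³ ≈ (0.00427249)³ ≈ 7.79905267e-08.
By linearity: E[X] = C(79, 3)·p³ ≈ 79079 · 7.79905267e-08 ≈ 0.006167.
Since α = 3/2 > 1, p = c/n^{3/2} = o(1/n) is below the triangle threshold p ~ 1/n. Asymptotically E[X] ~ (c³/6)·n^{3(1−α)} = (3³/6)·n^{-1.5} → 0, so by Markov's inequality G has no triangles w.h.p.

E[X] ≈ 0.006167; in regime p = Θ(1/n^{3/2}) E[X] tends to 0 (below the triangle threshold p ~ 1/n).
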